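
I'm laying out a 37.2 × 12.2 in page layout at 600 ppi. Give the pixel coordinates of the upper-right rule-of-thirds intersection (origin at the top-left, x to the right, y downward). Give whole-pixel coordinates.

(14880, 2440)

In pixels the canvas is 37.2 × 600 = 22320 wide and 12.2 × 600 = 7320 tall.
The upper-right point is two-thirds across and one-third down:
x = 2 × 22320/3 ≈ 14880; y = 1 × 7320/3 ≈ 2440.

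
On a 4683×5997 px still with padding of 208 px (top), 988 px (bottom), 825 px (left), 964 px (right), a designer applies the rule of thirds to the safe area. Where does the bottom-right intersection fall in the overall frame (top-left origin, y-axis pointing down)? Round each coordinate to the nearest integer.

x = 2754 px, y = 3409 px

Content width = 4683 − 825 − 964 = 2894 px; content height = 5997 − 208 − 988 = 4801 px.
Bottom-right is two-thirds across and two-thirds down within the safe area.
x = 825 + 2 × 2894/3 = 825 + 1929.33 ≈ 2754
y = 208 + 2 × 4801/3 = 208 + 3200.67 ≈ 3409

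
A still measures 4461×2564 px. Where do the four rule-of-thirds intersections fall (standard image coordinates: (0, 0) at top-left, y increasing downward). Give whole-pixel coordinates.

(1487, 855), (2974, 855), (1487, 1709), (2974, 1709)

One third of 4461 is 1487; one third of 2564 is 854.67.
Vertical third lines at x = 1487 and x = 2974; horizontal third lines at y = 855 and y = 1709.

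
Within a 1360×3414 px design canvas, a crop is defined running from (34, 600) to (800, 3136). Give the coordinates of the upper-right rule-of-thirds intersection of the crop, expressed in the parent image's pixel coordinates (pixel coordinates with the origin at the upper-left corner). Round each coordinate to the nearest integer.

Crop width = 800 − 34 = 766 px; one third is 255.33 px.
Crop height = 3136 − 600 = 2536 px; one third is 845.33 px.
The upper-right point is two-thirds across and one-third down within the crop:
x = 34 + 2 × 255.33 ≈ 545; y = 600 + 1 × 845.33 ≈ 1445.

x = 545 px, y = 1445 px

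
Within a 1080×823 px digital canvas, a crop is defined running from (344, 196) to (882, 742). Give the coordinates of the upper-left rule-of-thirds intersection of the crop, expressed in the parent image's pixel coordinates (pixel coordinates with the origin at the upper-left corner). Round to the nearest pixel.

x = 523 px, y = 378 px

Crop width = 882 − 344 = 538 px; one third is 179.33 px.
Crop height = 742 − 196 = 546 px; one third is 182.00 px.
The upper-left point is one-third across and one-third down within the crop:
x = 344 + 1 × 179.33 ≈ 523; y = 196 + 1 × 182.00 ≈ 378.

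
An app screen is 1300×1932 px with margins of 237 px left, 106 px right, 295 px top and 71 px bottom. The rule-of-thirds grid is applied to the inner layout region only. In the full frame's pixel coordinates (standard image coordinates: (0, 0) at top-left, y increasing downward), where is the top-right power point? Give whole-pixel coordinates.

Content width = 1300 − 237 − 106 = 957 px; content height = 1932 − 295 − 71 = 1566 px.
Top-right is two-thirds across and one-third down within the inner layout region.
x = 237 + 2 × 957/3 = 237 + 638.00 ≈ 875
y = 295 + 1 × 1566/3 = 295 + 522.00 ≈ 817

x = 875 px, y = 817 px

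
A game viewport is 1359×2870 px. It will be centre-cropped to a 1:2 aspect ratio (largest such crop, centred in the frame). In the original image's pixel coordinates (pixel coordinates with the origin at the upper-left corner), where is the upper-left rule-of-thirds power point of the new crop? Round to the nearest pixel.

1359/2870 < 1/2, so the 1:2 crop keeps the full width 1359 and trims height to 1359 × 2/1 = 2718.00 px.
Top offset = (2870 − 2718.00)/2 = 76.00 px; left offset = 0.
Upper-left is one-third across and one-third down within the crop:
x = 0.00 + 1 × 1359.00/3 ≈ 453; y = 76.00 + 1 × 2718.00/3 ≈ 982.

x = 453 px, y = 982 px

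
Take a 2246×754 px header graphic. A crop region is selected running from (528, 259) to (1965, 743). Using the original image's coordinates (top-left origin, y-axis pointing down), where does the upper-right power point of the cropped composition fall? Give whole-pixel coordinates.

Crop width = 1965 − 528 = 1437 px; one third is 479.00 px.
Crop height = 743 − 259 = 484 px; one third is 161.33 px.
The upper-right point is two-thirds across and one-third down within the crop:
x = 528 + 2 × 479.00 ≈ 1486; y = 259 + 1 × 161.33 ≈ 420.

x = 1486 px, y = 420 px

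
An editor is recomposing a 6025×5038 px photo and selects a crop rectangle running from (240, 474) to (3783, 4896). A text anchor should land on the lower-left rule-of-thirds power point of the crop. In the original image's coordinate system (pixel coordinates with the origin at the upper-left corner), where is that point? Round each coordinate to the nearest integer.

x = 1421 px, y = 3422 px

Crop width = 3783 − 240 = 3543 px; one third is 1181.00 px.
Crop height = 4896 − 474 = 4422 px; one third is 1474.00 px.
The lower-left point is one-third across and two-thirds down within the crop:
x = 240 + 1 × 1181.00 ≈ 1421; y = 474 + 2 × 1474.00 ≈ 3422.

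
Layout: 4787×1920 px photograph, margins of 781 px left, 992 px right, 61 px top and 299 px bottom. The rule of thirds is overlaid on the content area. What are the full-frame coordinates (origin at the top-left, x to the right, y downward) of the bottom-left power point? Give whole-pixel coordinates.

x = 1786 px, y = 1101 px

Content width = 4787 − 781 − 992 = 3014 px; content height = 1920 − 61 − 299 = 1560 px.
Bottom-left is one-third across and two-thirds down within the content area.
x = 781 + 1 × 3014/3 = 781 + 1004.67 ≈ 1786
y = 61 + 2 × 1560/3 = 61 + 1040.00 ≈ 1101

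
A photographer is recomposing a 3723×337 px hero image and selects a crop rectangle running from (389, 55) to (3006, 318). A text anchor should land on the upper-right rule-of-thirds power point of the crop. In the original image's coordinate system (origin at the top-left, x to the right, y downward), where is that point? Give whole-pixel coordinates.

Crop width = 3006 − 389 = 2617 px; one third is 872.33 px.
Crop height = 318 − 55 = 263 px; one third is 87.67 px.
The upper-right point is two-thirds across and one-third down within the crop:
x = 389 + 2 × 872.33 ≈ 2134; y = 55 + 1 × 87.67 ≈ 143.

(2134, 143)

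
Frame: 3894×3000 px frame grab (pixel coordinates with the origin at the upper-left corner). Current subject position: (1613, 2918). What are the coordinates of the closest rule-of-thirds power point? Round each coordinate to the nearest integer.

(1298, 2000)

Third lines: x ∈ {1298, 2596}, y ∈ {1000, 2000}.
1613 is closer to x = 1298; 2918 is closer to y = 2000.
So the nearest intersection is the lower-left power point.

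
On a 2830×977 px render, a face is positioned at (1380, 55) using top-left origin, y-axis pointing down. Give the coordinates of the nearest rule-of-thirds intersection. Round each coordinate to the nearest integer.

x = 943 px, y = 326 px

Third lines: x ∈ {943, 1887}, y ∈ {326, 651}.
1380 is closer to x = 943; 55 is closer to y = 326.
So the nearest intersection is the upper-left power point.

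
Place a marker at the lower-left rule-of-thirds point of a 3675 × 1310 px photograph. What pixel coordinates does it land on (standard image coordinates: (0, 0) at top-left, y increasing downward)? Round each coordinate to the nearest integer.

(1225, 873)

The lower-left point sits one-third of the way across and two-thirds of the way down.
x = 1 × 3675/3 ≈ 1225; y = 2 × 1310/3 ≈ 873.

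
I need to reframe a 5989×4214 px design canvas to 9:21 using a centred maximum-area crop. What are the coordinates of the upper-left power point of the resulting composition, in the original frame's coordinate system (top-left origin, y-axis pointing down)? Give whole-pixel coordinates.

5989/4214 > 9/21, so the 9:21 crop keeps the full height 4214 and trims width to 4214 × 9/21 = 1806.00 px.
Left offset = (5989 − 1806.00)/2 = 2091.50 px; top offset = 0.
Upper-left is one-third across and one-third down within the crop:
x = 2091.50 + 1 × 1806.00/3 ≈ 2694; y = 0.00 + 1 × 4214.00/3 ≈ 1405.

(2694, 1405)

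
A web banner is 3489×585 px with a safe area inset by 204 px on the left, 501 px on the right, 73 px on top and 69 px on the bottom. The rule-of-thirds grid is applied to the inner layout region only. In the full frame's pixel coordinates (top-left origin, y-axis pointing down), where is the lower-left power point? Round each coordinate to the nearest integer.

Content width = 3489 − 204 − 501 = 2784 px; content height = 585 − 73 − 69 = 443 px.
Lower-left is one-third across and two-thirds down within the inner layout region.
x = 204 + 1 × 2784/3 = 204 + 928.00 ≈ 1132
y = 73 + 2 × 443/3 = 73 + 295.33 ≈ 368

x = 1132 px, y = 368 px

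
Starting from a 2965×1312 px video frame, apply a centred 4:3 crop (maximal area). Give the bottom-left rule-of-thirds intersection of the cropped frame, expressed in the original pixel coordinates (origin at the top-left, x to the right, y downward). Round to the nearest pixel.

x = 1191 px, y = 875 px

2965/1312 > 4/3, so the 4:3 crop keeps the full height 1312 and trims width to 1312 × 4/3 = 1749.33 px.
Left offset = (2965 − 1749.33)/2 = 607.83 px; top offset = 0.
Bottom-left is one-third across and two-thirds down within the crop:
x = 607.83 + 1 × 1749.33/3 ≈ 1191; y = 0.00 + 2 × 1312.00/3 ≈ 875.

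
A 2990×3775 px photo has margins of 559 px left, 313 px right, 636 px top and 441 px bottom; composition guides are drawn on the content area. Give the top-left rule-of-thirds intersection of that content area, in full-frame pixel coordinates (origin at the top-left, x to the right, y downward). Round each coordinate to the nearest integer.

(1265, 1535)

Content width = 2990 − 559 − 313 = 2118 px; content height = 3775 − 636 − 441 = 2698 px.
Top-left is one-third across and one-third down within the content area.
x = 559 + 1 × 2118/3 = 559 + 706.00 ≈ 1265
y = 636 + 1 × 2698/3 = 636 + 899.33 ≈ 1535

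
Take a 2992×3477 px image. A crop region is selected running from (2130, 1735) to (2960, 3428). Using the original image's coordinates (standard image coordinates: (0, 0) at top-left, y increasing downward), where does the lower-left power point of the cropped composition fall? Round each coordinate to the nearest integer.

Crop width = 2960 − 2130 = 830 px; one third is 276.67 px.
Crop height = 3428 − 1735 = 1693 px; one third is 564.33 px.
The lower-left point is one-third across and two-thirds down within the crop:
x = 2130 + 1 × 276.67 ≈ 2407; y = 1735 + 2 × 564.33 ≈ 2864.

(2407, 2864)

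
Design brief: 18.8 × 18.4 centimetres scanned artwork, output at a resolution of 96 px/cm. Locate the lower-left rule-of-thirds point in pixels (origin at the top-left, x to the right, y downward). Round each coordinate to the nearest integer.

In pixels the canvas is 18.8 × 96 = 1804.8 wide and 18.4 × 96 = 1766.4 tall.
The lower-left point is one-third across and two-thirds down:
x = 1 × 1804.8/3 ≈ 602; y = 2 × 1766.4/3 ≈ 1178.

x = 602 px, y = 1178 px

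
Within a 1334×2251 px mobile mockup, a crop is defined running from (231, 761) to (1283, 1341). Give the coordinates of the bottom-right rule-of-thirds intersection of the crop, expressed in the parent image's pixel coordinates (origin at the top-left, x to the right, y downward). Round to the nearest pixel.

(932, 1148)

Crop width = 1283 − 231 = 1052 px; one third is 350.67 px.
Crop height = 1341 − 761 = 580 px; one third is 193.33 px.
The bottom-right point is two-thirds across and two-thirds down within the crop:
x = 231 + 2 × 350.67 ≈ 932; y = 761 + 2 × 193.33 ≈ 1148.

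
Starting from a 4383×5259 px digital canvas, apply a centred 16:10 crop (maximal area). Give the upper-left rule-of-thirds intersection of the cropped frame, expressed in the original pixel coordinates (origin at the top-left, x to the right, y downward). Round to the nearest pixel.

4383/5259 < 16/10, so the 16:10 crop keeps the full width 4383 and trims height to 4383 × 10/16 = 2739.38 px.
Top offset = (5259 − 2739.38)/2 = 1259.81 px; left offset = 0.
Upper-left is one-third across and one-third down within the crop:
x = 0.00 + 1 × 4383.00/3 ≈ 1461; y = 1259.81 + 1 × 2739.38/3 ≈ 2173.

x = 1461 px, y = 2173 px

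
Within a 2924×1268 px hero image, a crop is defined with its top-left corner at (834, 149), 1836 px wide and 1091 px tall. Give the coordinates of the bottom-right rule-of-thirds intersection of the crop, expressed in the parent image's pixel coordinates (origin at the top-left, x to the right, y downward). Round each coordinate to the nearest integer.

x = 2058 px, y = 876 px

One third of the crop width 1836 is 612.00 px.
One third of the crop height 1091 is 363.67 px.
The bottom-right point is two-thirds across and two-thirds down within the crop:
x = 834 + 2 × 612.00 ≈ 2058; y = 149 + 2 × 363.67 ≈ 876.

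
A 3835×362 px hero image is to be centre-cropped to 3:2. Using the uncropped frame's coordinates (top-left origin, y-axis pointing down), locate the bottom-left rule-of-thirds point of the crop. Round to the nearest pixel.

(1827, 241)

3835/362 > 3/2, so the 3:2 crop keeps the full height 362 and trims width to 362 × 3/2 = 543.00 px.
Left offset = (3835 − 543.00)/2 = 1646.00 px; top offset = 0.
Bottom-left is one-third across and two-thirds down within the crop:
x = 1646.00 + 1 × 543.00/3 ≈ 1827; y = 0.00 + 2 × 362.00/3 ≈ 241.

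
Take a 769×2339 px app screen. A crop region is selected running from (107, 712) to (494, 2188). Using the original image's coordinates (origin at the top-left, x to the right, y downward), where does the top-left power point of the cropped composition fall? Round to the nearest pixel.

Crop width = 494 − 107 = 387 px; one third is 129.00 px.
Crop height = 2188 − 712 = 1476 px; one third is 492.00 px.
The top-left point is one-third across and one-third down within the crop:
x = 107 + 1 × 129.00 ≈ 236; y = 712 + 1 × 492.00 ≈ 1204.

x = 236 px, y = 1204 px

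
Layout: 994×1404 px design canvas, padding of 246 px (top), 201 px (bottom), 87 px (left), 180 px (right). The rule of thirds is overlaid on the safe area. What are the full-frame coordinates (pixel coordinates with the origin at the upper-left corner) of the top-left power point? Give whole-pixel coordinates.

x = 329 px, y = 565 px

Content width = 994 − 87 − 180 = 727 px; content height = 1404 − 246 − 201 = 957 px.
Top-left is one-third across and one-third down within the safe area.
x = 87 + 1 × 727/3 = 87 + 242.33 ≈ 329
y = 246 + 1 × 957/3 = 246 + 319.00 ≈ 565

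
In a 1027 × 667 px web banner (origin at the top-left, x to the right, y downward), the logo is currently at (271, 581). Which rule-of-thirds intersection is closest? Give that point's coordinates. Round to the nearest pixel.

x = 342 px, y = 445 px

Third lines: x ∈ {342, 685}, y ∈ {222, 445}.
271 is closer to x = 342; 581 is closer to y = 445.
So the nearest intersection is the lower-left power point.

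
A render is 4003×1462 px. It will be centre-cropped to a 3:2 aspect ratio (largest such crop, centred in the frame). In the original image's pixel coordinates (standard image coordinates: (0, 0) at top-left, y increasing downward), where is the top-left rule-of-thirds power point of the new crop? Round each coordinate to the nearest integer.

x = 1636 px, y = 487 px

4003/1462 > 3/2, so the 3:2 crop keeps the full height 1462 and trims width to 1462 × 3/2 = 2193.00 px.
Left offset = (4003 − 2193.00)/2 = 905.00 px; top offset = 0.
Top-left is one-third across and one-third down within the crop:
x = 905.00 + 1 × 2193.00/3 ≈ 1636; y = 0.00 + 1 × 1462.00/3 ≈ 487.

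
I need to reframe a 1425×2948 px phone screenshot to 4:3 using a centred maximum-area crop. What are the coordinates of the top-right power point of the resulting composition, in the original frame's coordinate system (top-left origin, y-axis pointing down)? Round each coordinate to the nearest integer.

x = 950 px, y = 1296 px

1425/2948 < 4/3, so the 4:3 crop keeps the full width 1425 and trims height to 1425 × 3/4 = 1068.75 px.
Top offset = (2948 − 1068.75)/2 = 939.62 px; left offset = 0.
Top-right is two-thirds across and one-third down within the crop:
x = 0.00 + 2 × 1425.00/3 ≈ 950; y = 939.62 + 1 × 1068.75/3 ≈ 1296.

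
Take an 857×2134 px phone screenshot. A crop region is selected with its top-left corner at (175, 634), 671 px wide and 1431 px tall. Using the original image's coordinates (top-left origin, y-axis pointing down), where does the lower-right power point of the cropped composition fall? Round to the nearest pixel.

One third of the crop width 671 is 223.67 px.
One third of the crop height 1431 is 477.00 px.
The lower-right point is two-thirds across and two-thirds down within the crop:
x = 175 + 2 × 223.67 ≈ 622; y = 634 + 2 × 477.00 ≈ 1588.

x = 622 px, y = 1588 px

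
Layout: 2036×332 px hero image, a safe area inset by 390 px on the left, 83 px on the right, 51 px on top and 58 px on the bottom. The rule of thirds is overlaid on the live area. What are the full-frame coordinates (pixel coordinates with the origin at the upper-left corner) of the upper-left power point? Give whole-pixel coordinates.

x = 911 px, y = 125 px

Content width = 2036 − 390 − 83 = 1563 px; content height = 332 − 51 − 58 = 223 px.
Upper-left is one-third across and one-third down within the live area.
x = 390 + 1 × 1563/3 = 390 + 521.00 ≈ 911
y = 51 + 1 × 223/3 = 51 + 74.33 ≈ 125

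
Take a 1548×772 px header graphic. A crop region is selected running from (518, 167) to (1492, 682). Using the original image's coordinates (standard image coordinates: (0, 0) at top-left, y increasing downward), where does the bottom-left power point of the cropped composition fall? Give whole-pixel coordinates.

(843, 510)

Crop width = 1492 − 518 = 974 px; one third is 324.67 px.
Crop height = 682 − 167 = 515 px; one third is 171.67 px.
The bottom-left point is one-third across and two-thirds down within the crop:
x = 518 + 1 × 324.67 ≈ 843; y = 167 + 2 × 171.67 ≈ 510.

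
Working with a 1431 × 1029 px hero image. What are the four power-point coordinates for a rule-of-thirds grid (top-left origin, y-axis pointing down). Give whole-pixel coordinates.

(477, 343), (954, 343), (477, 686), (954, 686)

One third of 1431 is 477; one third of 1029 is 343.
Vertical third lines at x = 477 and x = 954; horizontal third lines at y = 343 and y = 686.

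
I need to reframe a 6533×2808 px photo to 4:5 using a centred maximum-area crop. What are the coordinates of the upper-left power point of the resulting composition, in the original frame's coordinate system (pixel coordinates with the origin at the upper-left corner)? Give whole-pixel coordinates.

x = 2892 px, y = 936 px

6533/2808 > 4/5, so the 4:5 crop keeps the full height 2808 and trims width to 2808 × 4/5 = 2246.40 px.
Left offset = (6533 − 2246.40)/2 = 2143.30 px; top offset = 0.
Upper-left is one-third across and one-third down within the crop:
x = 2143.30 + 1 × 2246.40/3 ≈ 2892; y = 0.00 + 1 × 2808.00/3 ≈ 936.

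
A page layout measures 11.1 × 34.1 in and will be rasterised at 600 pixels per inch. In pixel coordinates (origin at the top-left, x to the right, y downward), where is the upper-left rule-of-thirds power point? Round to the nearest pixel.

In pixels the canvas is 11.1 × 600 = 6660 wide and 34.1 × 600 = 20460 tall.
The upper-left point is one-third across and one-third down:
x = 1 × 6660/3 ≈ 2220; y = 1 × 20460/3 ≈ 6820.

x = 2220 px, y = 6820 px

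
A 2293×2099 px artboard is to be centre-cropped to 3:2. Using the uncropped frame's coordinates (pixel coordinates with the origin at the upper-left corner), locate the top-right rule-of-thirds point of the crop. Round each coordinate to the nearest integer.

x = 1529 px, y = 795 px

2293/2099 < 3/2, so the 3:2 crop keeps the full width 2293 and trims height to 2293 × 2/3 = 1528.67 px.
Top offset = (2099 − 1528.67)/2 = 285.17 px; left offset = 0.
Top-right is two-thirds across and one-third down within the crop:
x = 0.00 + 2 × 2293.00/3 ≈ 1529; y = 285.17 + 1 × 1528.67/3 ≈ 795.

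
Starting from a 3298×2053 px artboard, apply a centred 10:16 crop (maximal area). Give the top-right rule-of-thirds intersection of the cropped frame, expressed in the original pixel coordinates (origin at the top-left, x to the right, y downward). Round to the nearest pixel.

x = 1863 px, y = 684 px

3298/2053 > 10/16, so the 10:16 crop keeps the full height 2053 and trims width to 2053 × 10/16 = 1283.12 px.
Left offset = (3298 − 1283.12)/2 = 1007.44 px; top offset = 0.
Top-right is two-thirds across and one-third down within the crop:
x = 1007.44 + 2 × 1283.12/3 ≈ 1863; y = 0.00 + 1 × 2053.00/3 ≈ 684.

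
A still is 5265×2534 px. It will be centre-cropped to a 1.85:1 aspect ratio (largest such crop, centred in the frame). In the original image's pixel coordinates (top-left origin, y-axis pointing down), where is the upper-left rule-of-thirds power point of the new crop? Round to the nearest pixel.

x = 1851 px, y = 845 px

5265/2534 > 1.85/1, so the 1.85:1 crop keeps the full height 2534 and trims width to 2534 × 1.85/1 = 4687.90 px.
Left offset = (5265 − 4687.90)/2 = 288.55 px; top offset = 0.
Upper-left is one-third across and one-third down within the crop:
x = 288.55 + 1 × 4687.90/3 ≈ 1851; y = 0.00 + 1 × 2534.00/3 ≈ 845.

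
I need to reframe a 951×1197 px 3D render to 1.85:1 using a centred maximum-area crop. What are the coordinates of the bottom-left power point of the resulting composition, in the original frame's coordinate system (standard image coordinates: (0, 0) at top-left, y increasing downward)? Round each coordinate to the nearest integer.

(317, 684)

951/1197 < 1.85/1, so the 1.85:1 crop keeps the full width 951 and trims height to 951 × 1/1.85 = 514.05 px.
Top offset = (1197 − 514.05)/2 = 341.47 px; left offset = 0.
Bottom-left is one-third across and two-thirds down within the crop:
x = 0.00 + 1 × 951.00/3 ≈ 317; y = 341.47 + 2 × 514.05/3 ≈ 684.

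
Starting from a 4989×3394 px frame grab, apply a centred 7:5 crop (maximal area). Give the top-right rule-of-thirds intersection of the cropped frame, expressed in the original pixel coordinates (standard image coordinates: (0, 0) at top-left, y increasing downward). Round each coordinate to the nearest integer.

4989/3394 > 7/5, so the 7:5 crop keeps the full height 3394 and trims width to 3394 × 7/5 = 4751.60 px.
Left offset = (4989 − 4751.60)/2 = 118.70 px; top offset = 0.
Top-right is two-thirds across and one-third down within the crop:
x = 118.70 + 2 × 4751.60/3 ≈ 3286; y = 0.00 + 1 × 3394.00/3 ≈ 1131.

(3286, 1131)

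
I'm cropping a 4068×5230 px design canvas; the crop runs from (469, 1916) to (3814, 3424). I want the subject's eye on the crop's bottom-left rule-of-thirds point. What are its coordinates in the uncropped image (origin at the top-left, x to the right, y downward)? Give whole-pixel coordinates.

Crop width = 3814 − 469 = 3345 px; one third is 1115.00 px.
Crop height = 3424 − 1916 = 1508 px; one third is 502.67 px.
The bottom-left point is one-third across and two-thirds down within the crop:
x = 469 + 1 × 1115.00 ≈ 1584; y = 1916 + 2 × 502.67 ≈ 2921.

(1584, 2921)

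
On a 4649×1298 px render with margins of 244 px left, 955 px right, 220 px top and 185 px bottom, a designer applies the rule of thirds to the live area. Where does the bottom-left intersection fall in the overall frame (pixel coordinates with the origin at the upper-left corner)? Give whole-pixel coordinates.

x = 1394 px, y = 815 px

Content width = 4649 − 244 − 955 = 3450 px; content height = 1298 − 220 − 185 = 893 px.
Bottom-left is one-third across and two-thirds down within the live area.
x = 244 + 1 × 3450/3 = 244 + 1150.00 ≈ 1394
y = 220 + 2 × 893/3 = 220 + 595.33 ≈ 815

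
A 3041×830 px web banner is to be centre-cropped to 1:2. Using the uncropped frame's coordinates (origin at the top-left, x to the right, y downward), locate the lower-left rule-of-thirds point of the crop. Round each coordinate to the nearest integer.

(1451, 553)

3041/830 > 1/2, so the 1:2 crop keeps the full height 830 and trims width to 830 × 1/2 = 415.00 px.
Left offset = (3041 − 415.00)/2 = 1313.00 px; top offset = 0.
Lower-left is one-third across and two-thirds down within the crop:
x = 1313.00 + 1 × 415.00/3 ≈ 1451; y = 0.00 + 2 × 830.00/3 ≈ 553.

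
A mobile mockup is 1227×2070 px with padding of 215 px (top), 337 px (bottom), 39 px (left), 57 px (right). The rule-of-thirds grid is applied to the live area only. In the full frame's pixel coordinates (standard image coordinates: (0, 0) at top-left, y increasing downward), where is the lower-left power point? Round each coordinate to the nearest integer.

x = 416 px, y = 1227 px

Content width = 1227 − 39 − 57 = 1131 px; content height = 2070 − 215 − 337 = 1518 px.
Lower-left is one-third across and two-thirds down within the live area.
x = 39 + 1 × 1131/3 = 39 + 377.00 ≈ 416
y = 215 + 2 × 1518/3 = 215 + 1012.00 ≈ 1227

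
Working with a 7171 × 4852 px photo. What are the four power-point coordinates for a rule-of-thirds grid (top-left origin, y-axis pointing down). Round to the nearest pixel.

One third of 7171 is 2390.33; one third of 4852 is 1617.33.
Vertical third lines at x = 2390 and x = 4781; horizontal third lines at y = 1617 and y = 3235.

(2390, 1617), (4781, 1617), (2390, 3235), (4781, 3235)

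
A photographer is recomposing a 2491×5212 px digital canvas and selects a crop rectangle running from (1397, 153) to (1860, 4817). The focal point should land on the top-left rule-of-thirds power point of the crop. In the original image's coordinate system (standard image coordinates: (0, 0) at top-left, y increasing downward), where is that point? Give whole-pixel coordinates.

Crop width = 1860 − 1397 = 463 px; one third is 154.33 px.
Crop height = 4817 − 153 = 4664 px; one third is 1554.67 px.
The top-left point is one-third across and one-third down within the crop:
x = 1397 + 1 × 154.33 ≈ 1551; y = 153 + 1 × 1554.67 ≈ 1708.

x = 1551 px, y = 1708 px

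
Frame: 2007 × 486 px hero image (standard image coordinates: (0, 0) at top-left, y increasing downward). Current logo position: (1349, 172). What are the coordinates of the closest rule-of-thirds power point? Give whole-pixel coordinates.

x = 1338 px, y = 162 px

Third lines: x ∈ {669, 1338}, y ∈ {162, 324}.
1349 is closer to x = 1338; 172 is closer to y = 162.
So the nearest intersection is the upper-right power point.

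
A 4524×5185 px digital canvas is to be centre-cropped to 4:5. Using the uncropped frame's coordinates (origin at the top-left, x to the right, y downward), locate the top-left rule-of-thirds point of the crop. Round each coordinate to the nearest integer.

(1571, 1728)

4524/5185 > 4/5, so the 4:5 crop keeps the full height 5185 and trims width to 5185 × 4/5 = 4148.00 px.
Left offset = (4524 − 4148.00)/2 = 188.00 px; top offset = 0.
Top-left is one-third across and one-third down within the crop:
x = 188.00 + 1 × 4148.00/3 ≈ 1571; y = 0.00 + 1 × 5185.00/3 ≈ 1728.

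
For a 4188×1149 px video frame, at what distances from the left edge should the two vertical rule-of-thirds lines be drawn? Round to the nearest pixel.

x = 1396 px and x = 2792 px

4188 / 3 = 1396, so the vertical lines sit at one and two thirds of 4188.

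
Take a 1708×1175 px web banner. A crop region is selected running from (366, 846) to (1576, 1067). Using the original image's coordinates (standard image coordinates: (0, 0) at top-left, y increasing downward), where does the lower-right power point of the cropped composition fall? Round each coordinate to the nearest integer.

x = 1173 px, y = 993 px

Crop width = 1576 − 366 = 1210 px; one third is 403.33 px.
Crop height = 1067 − 846 = 221 px; one third is 73.67 px.
The lower-right point is two-thirds across and two-thirds down within the crop:
x = 366 + 2 × 403.33 ≈ 1173; y = 846 + 2 × 73.67 ≈ 993.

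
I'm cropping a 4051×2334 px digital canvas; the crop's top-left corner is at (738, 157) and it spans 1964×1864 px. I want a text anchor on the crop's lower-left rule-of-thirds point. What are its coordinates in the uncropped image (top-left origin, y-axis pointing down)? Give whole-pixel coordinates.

One third of the crop width 1964 is 654.67 px.
One third of the crop height 1864 is 621.33 px.
The lower-left point is one-third across and two-thirds down within the crop:
x = 738 + 1 × 654.67 ≈ 1393; y = 157 + 2 × 621.33 ≈ 1400.

(1393, 1400)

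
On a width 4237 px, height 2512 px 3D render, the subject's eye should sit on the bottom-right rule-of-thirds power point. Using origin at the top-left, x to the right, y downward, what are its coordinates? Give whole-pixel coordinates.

x = 2825 px, y = 1675 px

The bottom-right point sits two-thirds of the way across and two-thirds of the way down.
x = 2 × 4237/3 ≈ 2825; y = 2 × 2512/3 ≈ 1675.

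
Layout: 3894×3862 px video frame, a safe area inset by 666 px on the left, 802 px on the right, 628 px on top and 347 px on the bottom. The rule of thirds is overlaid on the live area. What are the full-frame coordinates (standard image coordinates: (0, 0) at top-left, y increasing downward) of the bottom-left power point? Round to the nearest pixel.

(1475, 2553)

Content width = 3894 − 666 − 802 = 2426 px; content height = 3862 − 628 − 347 = 2887 px.
Bottom-left is one-third across and two-thirds down within the live area.
x = 666 + 1 × 2426/3 = 666 + 808.67 ≈ 1475
y = 628 + 2 × 2887/3 = 628 + 1924.67 ≈ 2553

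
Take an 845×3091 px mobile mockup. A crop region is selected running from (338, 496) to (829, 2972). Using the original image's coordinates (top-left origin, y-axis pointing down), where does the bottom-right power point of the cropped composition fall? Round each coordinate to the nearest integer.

Crop width = 829 − 338 = 491 px; one third is 163.67 px.
Crop height = 2972 − 496 = 2476 px; one third is 825.33 px.
The bottom-right point is two-thirds across and two-thirds down within the crop:
x = 338 + 2 × 163.67 ≈ 665; y = 496 + 2 × 825.33 ≈ 2147.

(665, 2147)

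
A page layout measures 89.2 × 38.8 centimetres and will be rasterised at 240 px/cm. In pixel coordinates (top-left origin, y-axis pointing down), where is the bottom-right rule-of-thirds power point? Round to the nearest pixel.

In pixels the canvas is 89.2 × 240 = 21408 wide and 38.8 × 240 = 9312 tall.
The bottom-right point is two-thirds across and two-thirds down:
x = 2 × 21408/3 ≈ 14272; y = 2 × 9312/3 ≈ 6208.

x = 14272 px, y = 6208 px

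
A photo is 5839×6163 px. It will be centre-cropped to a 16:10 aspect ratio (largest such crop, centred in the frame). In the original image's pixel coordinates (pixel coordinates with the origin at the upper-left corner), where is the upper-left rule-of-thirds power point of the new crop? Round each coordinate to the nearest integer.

(1946, 2473)

5839/6163 < 16/10, so the 16:10 crop keeps the full width 5839 and trims height to 5839 × 10/16 = 3649.38 px.
Top offset = (6163 − 3649.38)/2 = 1256.81 px; left offset = 0.
Upper-left is one-third across and one-third down within the crop:
x = 0.00 + 1 × 5839.00/3 ≈ 1946; y = 1256.81 + 1 × 3649.38/3 ≈ 2473.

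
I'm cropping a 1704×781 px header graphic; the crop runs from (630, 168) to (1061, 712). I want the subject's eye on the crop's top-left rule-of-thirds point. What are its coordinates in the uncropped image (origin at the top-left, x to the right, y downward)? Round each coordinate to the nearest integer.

Crop width = 1061 − 630 = 431 px; one third is 143.67 px.
Crop height = 712 − 168 = 544 px; one third is 181.33 px.
The top-left point is one-third across and one-third down within the crop:
x = 630 + 1 × 143.67 ≈ 774; y = 168 + 1 × 181.33 ≈ 349.

(774, 349)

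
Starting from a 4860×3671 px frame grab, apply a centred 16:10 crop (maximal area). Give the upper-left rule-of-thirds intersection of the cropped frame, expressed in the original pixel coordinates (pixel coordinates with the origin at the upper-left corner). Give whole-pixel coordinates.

(1620, 1329)

4860/3671 < 16/10, so the 16:10 crop keeps the full width 4860 and trims height to 4860 × 10/16 = 3037.50 px.
Top offset = (3671 − 3037.50)/2 = 316.75 px; left offset = 0.
Upper-left is one-third across and one-third down within the crop:
x = 0.00 + 1 × 4860.00/3 ≈ 1620; y = 316.75 + 1 × 3037.50/3 ≈ 1329.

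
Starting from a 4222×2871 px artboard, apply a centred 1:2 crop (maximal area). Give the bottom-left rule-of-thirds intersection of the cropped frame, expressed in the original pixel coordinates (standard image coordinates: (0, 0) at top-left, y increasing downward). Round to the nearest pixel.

x = 1872 px, y = 1914 px

4222/2871 > 1/2, so the 1:2 crop keeps the full height 2871 and trims width to 2871 × 1/2 = 1435.50 px.
Left offset = (4222 − 1435.50)/2 = 1393.25 px; top offset = 0.
Bottom-left is one-third across and two-thirds down within the crop:
x = 1393.25 + 1 × 1435.50/3 ≈ 1872; y = 0.00 + 2 × 2871.00/3 ≈ 1914.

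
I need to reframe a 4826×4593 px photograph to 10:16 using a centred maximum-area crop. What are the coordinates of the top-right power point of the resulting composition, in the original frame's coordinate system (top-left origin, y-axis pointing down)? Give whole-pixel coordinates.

4826/4593 > 10/16, so the 10:16 crop keeps the full height 4593 and trims width to 4593 × 10/16 = 2870.62 px.
Left offset = (4826 − 2870.62)/2 = 977.69 px; top offset = 0.
Top-right is two-thirds across and one-third down within the crop:
x = 977.69 + 2 × 2870.62/3 ≈ 2891; y = 0.00 + 1 × 4593.00/3 ≈ 1531.

(2891, 1531)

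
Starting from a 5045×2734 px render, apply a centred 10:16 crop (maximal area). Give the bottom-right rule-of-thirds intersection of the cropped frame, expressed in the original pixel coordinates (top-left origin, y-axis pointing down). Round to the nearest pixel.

5045/2734 > 10/16, so the 10:16 crop keeps the full height 2734 and trims width to 2734 × 10/16 = 1708.75 px.
Left offset = (5045 − 1708.75)/2 = 1668.12 px; top offset = 0.
Bottom-right is two-thirds across and two-thirds down within the crop:
x = 1668.12 + 2 × 1708.75/3 ≈ 2807; y = 0.00 + 2 × 2734.00/3 ≈ 1823.

(2807, 1823)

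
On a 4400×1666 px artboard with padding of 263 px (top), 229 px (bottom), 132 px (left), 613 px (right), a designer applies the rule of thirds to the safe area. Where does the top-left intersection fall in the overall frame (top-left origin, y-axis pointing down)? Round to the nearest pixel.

Content width = 4400 − 132 − 613 = 3655 px; content height = 1666 − 263 − 229 = 1174 px.
Top-left is one-third across and one-third down within the safe area.
x = 132 + 1 × 3655/3 = 132 + 1218.33 ≈ 1350
y = 263 + 1 × 1174/3 = 263 + 391.33 ≈ 654

x = 1350 px, y = 654 px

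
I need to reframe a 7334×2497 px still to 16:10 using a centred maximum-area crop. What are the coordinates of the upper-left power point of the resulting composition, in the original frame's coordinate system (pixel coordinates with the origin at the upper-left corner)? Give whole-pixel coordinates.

(3001, 832)

7334/2497 > 16/10, so the 16:10 crop keeps the full height 2497 and trims width to 2497 × 16/10 = 3995.20 px.
Left offset = (7334 − 3995.20)/2 = 1669.40 px; top offset = 0.
Upper-left is one-third across and one-third down within the crop:
x = 1669.40 + 1 × 3995.20/3 ≈ 3001; y = 0.00 + 1 × 2497.00/3 ≈ 832.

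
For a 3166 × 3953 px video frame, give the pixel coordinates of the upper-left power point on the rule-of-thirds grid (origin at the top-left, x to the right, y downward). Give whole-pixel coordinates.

(1055, 1318)

The upper-left point sits one-third of the way across and one-third of the way down.
x = 1 × 3166/3 ≈ 1055; y = 1 × 3953/3 ≈ 1318.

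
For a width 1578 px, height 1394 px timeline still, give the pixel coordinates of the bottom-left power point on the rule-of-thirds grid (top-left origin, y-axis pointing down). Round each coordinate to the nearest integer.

The bottom-left point sits one-third of the way across and two-thirds of the way down.
x = 1 × 1578/3 ≈ 526; y = 2 × 1394/3 ≈ 929.

x = 526 px, y = 929 px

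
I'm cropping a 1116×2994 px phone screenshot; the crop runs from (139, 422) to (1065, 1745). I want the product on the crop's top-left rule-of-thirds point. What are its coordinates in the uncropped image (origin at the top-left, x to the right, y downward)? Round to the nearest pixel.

Crop width = 1065 − 139 = 926 px; one third is 308.67 px.
Crop height = 1745 − 422 = 1323 px; one third is 441.00 px.
The top-left point is one-third across and one-third down within the crop:
x = 139 + 1 × 308.67 ≈ 448; y = 422 + 1 × 441.00 ≈ 863.

(448, 863)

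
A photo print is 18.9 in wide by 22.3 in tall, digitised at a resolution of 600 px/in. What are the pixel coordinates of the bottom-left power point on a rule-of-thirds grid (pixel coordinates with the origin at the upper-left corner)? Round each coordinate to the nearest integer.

In pixels the canvas is 18.9 × 600 = 11340 wide and 22.3 × 600 = 13380 tall.
The bottom-left point is one-third across and two-thirds down:
x = 1 × 11340/3 ≈ 3780; y = 2 × 13380/3 ≈ 8920.

(3780, 8920)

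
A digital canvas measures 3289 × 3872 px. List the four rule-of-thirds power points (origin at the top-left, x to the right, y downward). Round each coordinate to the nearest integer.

(1096, 1291), (2193, 1291), (1096, 2581), (2193, 2581)

One third of 3289 is 1096.33; one third of 3872 is 1290.67.
Vertical third lines at x = 1096 and x = 2193; horizontal third lines at y = 1291 and y = 2581.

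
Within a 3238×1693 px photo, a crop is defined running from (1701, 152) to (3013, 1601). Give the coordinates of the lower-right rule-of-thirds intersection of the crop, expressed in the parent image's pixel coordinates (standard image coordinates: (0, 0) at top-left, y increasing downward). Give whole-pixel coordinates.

Crop width = 3013 − 1701 = 1312 px; one third is 437.33 px.
Crop height = 1601 − 152 = 1449 px; one third is 483.00 px.
The lower-right point is two-thirds across and two-thirds down within the crop:
x = 1701 + 2 × 437.33 ≈ 2576; y = 152 + 2 × 483.00 ≈ 1118.

x = 2576 px, y = 1118 px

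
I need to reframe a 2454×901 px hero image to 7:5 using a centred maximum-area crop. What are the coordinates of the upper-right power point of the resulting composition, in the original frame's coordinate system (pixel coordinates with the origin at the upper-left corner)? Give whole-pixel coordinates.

2454/901 > 7/5, so the 7:5 crop keeps the full height 901 and trims width to 901 × 7/5 = 1261.40 px.
Left offset = (2454 − 1261.40)/2 = 596.30 px; top offset = 0.
Upper-right is two-thirds across and one-third down within the crop:
x = 596.30 + 2 × 1261.40/3 ≈ 1437; y = 0.00 + 1 × 901.00/3 ≈ 300.

(1437, 300)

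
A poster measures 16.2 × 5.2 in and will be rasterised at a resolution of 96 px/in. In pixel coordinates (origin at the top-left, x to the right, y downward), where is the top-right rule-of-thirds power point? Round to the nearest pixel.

(1037, 166)

In pixels the canvas is 16.2 × 96 = 1555.2 wide and 5.2 × 96 = 499.2 tall.
The top-right point is two-thirds across and one-third down:
x = 2 × 1555.2/3 ≈ 1037; y = 1 × 499.2/3 ≈ 166.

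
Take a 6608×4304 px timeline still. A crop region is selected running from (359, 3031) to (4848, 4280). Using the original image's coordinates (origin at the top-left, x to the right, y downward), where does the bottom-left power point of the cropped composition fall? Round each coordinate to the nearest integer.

Crop width = 4848 − 359 = 4489 px; one third is 1496.33 px.
Crop height = 4280 − 3031 = 1249 px; one third is 416.33 px.
The bottom-left point is one-third across and two-thirds down within the crop:
x = 359 + 1 × 1496.33 ≈ 1855; y = 3031 + 2 × 416.33 ≈ 3864.

x = 1855 px, y = 3864 px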